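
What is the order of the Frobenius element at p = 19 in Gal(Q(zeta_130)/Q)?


The Frobenius at p in Gal(Q(zeta_n)/Q) = (Z/nZ)* is the class of p, so its order is ord_130(19), the smallest k >= 1 with 19^k = 1 mod 130.
n = 130 = 2 * 5 * 13, phi(130) = 48; the order divides phi(n).
Divisors of 48: 1, 2, 3, 4, 6, 8, 12, 16, 24, 48
Repeated squaring mod 130: 19^1 = 19, 19^2 = 101, 19^4 = 61, 19^8 = 81, 19^16 = 61, 19^32 = 81
Test divisors in increasing order:
  k=1: 19^1 = 19 mod 130
  k=2: 19^2 = 101 mod 130
  k=3: 19^3 = 101 * 19 = 99 mod 130
  k=4: 19^4 = 61 mod 130
  k=6: 19^6 = 61 * 101 = 51 mod 130
  k=8: 19^8 = 81 mod 130
  k=12: 19^12 = 81 * 61 = 1 mod 130  <- first divisor giving 1
Order = 12

12


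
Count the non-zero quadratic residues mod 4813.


For prime p, the number of non-zero quadratic residues is (p-1)/2.
= (4813-1)/2
= 2406

2406


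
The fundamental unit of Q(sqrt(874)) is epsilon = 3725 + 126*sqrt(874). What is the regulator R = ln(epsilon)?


epsilon = 3725 + 126*sqrt(874)
= 7449.9999
R = ln(7449.9999)
= 8.9160

8.9160


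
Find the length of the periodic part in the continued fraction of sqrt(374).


Run the CF algorithm for sqrt(374).
a_0 = floor(sqrt(374)) = 19; set m_0=0, q_0=1.
Recurrence: m' = q*a - m,  q' = (d - m'^2)/q,  a' = floor((a_0 + m')/q').
  step 1: m=19, q=13, a=2
  step 2: m=7, q=25, a=1
  step 3: m=18, q=2, a=18
  step 4: m=18, q=25, a=1
  step 5: m=7, q=13, a=2
  step 6: m=19, q=1, a=38
a_6 = 2*a_0 = 38, so the period closes here.
sqrt(374) = [19; 2, 1, 18, 1, 2, 38]
Period length = 6

6


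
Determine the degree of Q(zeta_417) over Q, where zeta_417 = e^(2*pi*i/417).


The degree equals Euler's totient phi(417).
417 = 3 * 139
phi(417) = 276

276


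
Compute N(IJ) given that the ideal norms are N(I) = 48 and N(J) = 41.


N(IJ) = N(I) * N(J)
= 48 * 41
= 1968

1968


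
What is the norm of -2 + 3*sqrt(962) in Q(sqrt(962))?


N(a + b*sqrt(d)) = a^2 - d*b^2
= (-2)^2 - (962)*(3)^2
= 4 - 8658
= -8654

-8654


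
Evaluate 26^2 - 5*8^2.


x^2 - d*y^2
= 26^2 - 5*8^2
= 676 - 320
= 356

356


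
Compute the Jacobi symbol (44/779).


Compute (44/779) via quadratic reciprocity:
  pull out 2: (2/779) = -1  (since 779 mod 8 = 3)
  pull out 2: (2/779) = -1  (since 779 mod 8 = 3)
  reciprocity: (11/779) -> -(779/11)
  reduce: (9/11)
  reciprocity: (9/11) -> +(11/9)
  reduce: (2/9)
  pull out 2: (2/9) = +1  (since 9 mod 8 = 1)
  (1/9) = 1
Product of signs = -1

-1


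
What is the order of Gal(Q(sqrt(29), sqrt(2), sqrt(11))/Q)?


The 3 square roots of distinct primes are multiplicatively independent over Q,
so [K:Q] = 2^3 and Gal(K/Q) is isomorphic to (Z/2Z)^3.
|Gal| = 2^3 = 8

8


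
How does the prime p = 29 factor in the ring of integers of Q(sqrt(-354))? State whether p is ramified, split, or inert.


K = Q(sqrt(-354)). Since d mod 4 = 2, disc(K) = -1416.
Check p | disc: -1416 mod 29 = 5.
p does not divide disc. Compute Legendre symbol (d/p):
23^((29-1)/2) mod 29 = 1
(d/p) = 1, so p splits: (p) = P*P' with e=1, f=1, g=2.
Therefore p is split.

split


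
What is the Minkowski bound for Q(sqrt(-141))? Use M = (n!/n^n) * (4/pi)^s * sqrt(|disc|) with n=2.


d = -141, d mod 4 = 3, so disc(K) = 4d = -564; |disc(K)| = 564
Imaginary quadratic field, so n = 2, s = r2 = 1, r1 = 0
M = (n!/n^n) * (4/pi)^s * sqrt(|disc(K)|) = (2!/2^2) * (4/pi)^1 * sqrt(564)
= 0.5 * 1.273240 * 23.748684
= 15.1189

15.1189


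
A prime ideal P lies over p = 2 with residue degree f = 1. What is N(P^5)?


N(P^a) = p^(a*f)
= 2^(5*1)
= 2^5
= 32

32


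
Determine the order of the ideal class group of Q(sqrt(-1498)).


K = Q(sqrt(-1498)). d mod 4 = 2, so D = disc(K) = 4d = -5992
h(K) equals the number of primitive reduced positive-definite forms (a, b, c) = a*x^2 + b*x*y + c*y^2 with b^2 - 4ac = D,
where reduced means |b| <= a <= c, with b >= 0 whenever |b| = a or a = c, and primitive means gcd(a, b, c) = 1.
Reduced forces 3a^2 <= |D| = 5992, so 1 <= a <= 44; b must have the parity of D, and c = (b^2 - D)/(4a) must be an integer >= a.
Enumerate a = 1..44, b in [-a, a]:
  a=1: (1, 0, 1498)  [1]
  a=2: (2, 0, 749)  [1]
  a=3..6: none
  a=7: (7, 0, 214)  [1]
  a=8..10: none
  a=11: (11, -6, 137), (11, 6, 137)  [2]
  a=12: none
  a=13: (13, -12, 118), (13, 12, 118)  [2]
  a=14: (14, 0, 107)  [1]
  a=15..16: none
  a=17: (17, -14, 91), (17, 14, 91)  [2]
  a=18..21: none
  a=22: (22, -16, 71), (22, 16, 71)  [2]
  a=23..25: none
  a=26: (26, -12, 59), (26, 12, 59)  [2]
  a=27..33: none
  a=34: (34, -20, 47), (34, 20, 47)  [2]
  a=35..44: none
Total reduced forms: 1 + 1 + 1 + 2 + 2 + 1 + 2 + 2 + 2 + 2 = 16
h = 16

16


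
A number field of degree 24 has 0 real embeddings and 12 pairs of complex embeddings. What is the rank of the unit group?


By Dirichlet's unit theorem:
rank = r1 + r2 - 1
= 0 + 12 - 1
= 11

11


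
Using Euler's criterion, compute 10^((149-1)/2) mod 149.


p = 149 is prime and the exponent is (p-1)/2 = 74, so by Euler's criterion 10^74 = (10/149) = +1 or -1 mod 149.
Compute by square-and-multiply:
  74 = 64 + 8 + 2 (binary 1001010)
  Repeated squaring mod 149: 10^1 = 10, 10^2 = 100, 10^4 = 17, 10^8 = 140, 10^16 = 81, 10^32 = 5, 10^64 = 25
  10^74 = 10^64 * 10^8 * 10^2 = 25 * 140 * 100 mod 149
    25 * 140 = 3500 = 73 mod 149
    73 * 100 = 7300 = 148 mod 149
  10^74 = 148 mod 149
Result 148 = p - 1 = -1 mod 149: 10 is a quadratic non-residue mod 149. As a residue in [0, p-1] the value is 148.
10^74 mod 149 = 148

148


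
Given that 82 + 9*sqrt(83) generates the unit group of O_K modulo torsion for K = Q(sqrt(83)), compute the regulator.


epsilon = 82 + 9*sqrt(83)
= 163.9939
R = ln(163.9939)
= 5.0998

5.0998


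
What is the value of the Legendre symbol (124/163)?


p = 163 is prime, so compute (124/163) with the reciprocity algorithm (Jacobi-symbol steps: pull out 2s via (2/n), flip via reciprocity, reduce):
  pull out 2: (2/163) = -1  (since 163 mod 8 = 3)
  pull out 2: (2/163) = -1  (since 163 mod 8 = 3)
  reciprocity: (31/163) -> -(163/31)
  reduce: (8/31)
  pull out 2: (2/31) = +1  (since 31 mod 8 = 7)
  pull out 2: (2/31) = +1  (since 31 mod 8 = 7)
  pull out 2: (2/31) = +1  (since 31 mod 8 = 7)
  (1/31) = 1
Product of signs = -1
(124/163) = -1

-1


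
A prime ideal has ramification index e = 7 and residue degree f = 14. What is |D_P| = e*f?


|D_P| = e * f
= 7 * 14
= 98

98


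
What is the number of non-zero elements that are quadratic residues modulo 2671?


For prime p, the number of non-zero quadratic residues is (p-1)/2.
= (2671-1)/2
= 1335

1335


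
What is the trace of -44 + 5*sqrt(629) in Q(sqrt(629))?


Tr(a + b*sqrt(d)) = (a + b*sqrt(d)) + (a - b*sqrt(d)) = 2a
= 2 * (-44)
= -88

-88


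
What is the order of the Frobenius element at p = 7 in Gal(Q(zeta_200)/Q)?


The Frobenius at p in Gal(Q(zeta_n)/Q) = (Z/nZ)* is the class of p, so its order is ord_200(7), the smallest k >= 1 with 7^k = 1 mod 200.
n = 200 = 2^3 * 5^2, phi(200) = 80; the order divides phi(n).
Divisors of 80: 1, 2, 4, 5, 8, 10, 16, 20, 40, 80
Repeated squaring mod 200: 7^1 = 7, 7^2 = 49, 7^4 = 1, 7^8 = 1, 7^16 = 1, 7^32 = 1, 7^64 = 1
Test divisors in increasing order:
  k=1: 7^1 = 7 mod 200
  k=2: 7^2 = 49 mod 200
  k=4: 7^4 = 1 mod 200  <- first divisor giving 1
Order = 4

4


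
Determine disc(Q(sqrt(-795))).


For K = Q(sqrt(d)) with d squarefree: disc(K) = d if d = 1 mod 4, and disc(K) = 4d if d = 2 or 3 mod 4.
Here d = -795, and d mod 4 = 1.
d = 1 mod 4 (O_K = Z[(1+sqrt(d))/2]), so disc(K) = d = -795

-795


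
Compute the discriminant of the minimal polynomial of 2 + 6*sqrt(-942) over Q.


The element 2 + 6*sqrt(-942) has minimal polynomial:
x^2 - 4*x + 33916
Discriminant = (-4)^2 - 4*(33916)
= 16 - 135664
= -135648

-135648


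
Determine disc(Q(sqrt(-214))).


For K = Q(sqrt(d)) with d squarefree: disc(K) = d if d = 1 mod 4, and disc(K) = 4d if d = 2 or 3 mod 4.
Here d = -214, and d mod 4 = 2.
d = 2 mod 4, not 1 (O_K = Z[sqrt(d)]), so disc(K) = 4d = 4 * (-214) = -856

-856


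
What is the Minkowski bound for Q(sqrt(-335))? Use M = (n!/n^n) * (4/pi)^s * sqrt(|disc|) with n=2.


d = -335, d mod 4 = 1, so disc(K) = d = -335; |disc(K)| = 335
Imaginary quadratic field, so n = 2, s = r2 = 1, r1 = 0
M = (n!/n^n) * (4/pi)^s * sqrt(|disc(K)|) = (2!/2^2) * (4/pi)^1 * sqrt(335)
= 0.5 * 1.273240 * 18.303005
= 11.6521

11.6521


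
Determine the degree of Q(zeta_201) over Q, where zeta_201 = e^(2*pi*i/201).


The degree equals Euler's totient phi(201).
201 = 3 * 67
phi(201) = 132

132


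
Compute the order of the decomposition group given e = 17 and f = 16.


|D_P| = e * f
= 17 * 16
= 272

272


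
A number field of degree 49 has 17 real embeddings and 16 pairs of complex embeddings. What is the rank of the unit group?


By Dirichlet's unit theorem:
rank = r1 + r2 - 1
= 17 + 16 - 1
= 32

32


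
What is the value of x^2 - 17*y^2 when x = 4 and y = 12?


x^2 - d*y^2
= 4^2 - 17*12^2
= 16 - 2448
= -2432

-2432


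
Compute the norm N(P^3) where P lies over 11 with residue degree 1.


N(P^a) = p^(a*f)
= 11^(3*1)
= 11^3
= 1331

1331


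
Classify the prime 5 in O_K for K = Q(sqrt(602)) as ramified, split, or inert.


K = Q(sqrt(602)). Since d mod 4 = 2, disc(K) = 2408.
Check p | disc: 2408 mod 5 = 3.
p does not divide disc. Compute Legendre symbol (d/p):
2^((5-1)/2) mod 5 = -1
(d/p) = -1, so p is inert: (p) stays prime with e=1, f=2, g=1.
Therefore p is inert.

inert


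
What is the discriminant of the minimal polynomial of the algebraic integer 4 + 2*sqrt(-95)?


The element 4 + 2*sqrt(-95) has minimal polynomial:
x^2 - 8*x + 396
Discriminant = (-8)^2 - 4*(396)
= 64 - 1584
= -1520

-1520


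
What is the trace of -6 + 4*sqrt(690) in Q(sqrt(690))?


Tr(a + b*sqrt(d)) = (a + b*sqrt(d)) + (a - b*sqrt(d)) = 2a
= 2 * (-6)
= -12

-12


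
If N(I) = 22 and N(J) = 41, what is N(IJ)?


N(IJ) = N(I) * N(J)
= 22 * 41
= 902

902


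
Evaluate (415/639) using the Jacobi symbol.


Compute (415/639) via quadratic reciprocity:
  reciprocity: (415/639) -> -(639/415)
  reduce: (224/415)
  pull out 2: (2/415) = +1  (since 415 mod 8 = 7)
  pull out 2: (2/415) = +1  (since 415 mod 8 = 7)
  pull out 2: (2/415) = +1  (since 415 mod 8 = 7)
  pull out 2: (2/415) = +1  (since 415 mod 8 = 7)
  pull out 2: (2/415) = +1  (since 415 mod 8 = 7)
  reciprocity: (7/415) -> -(415/7)
  reduce: (2/7)
  pull out 2: (2/7) = +1  (since 7 mod 8 = 7)
  (1/7) = 1
Product of signs = 1

1


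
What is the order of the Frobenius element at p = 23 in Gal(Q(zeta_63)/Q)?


The Frobenius at p in Gal(Q(zeta_n)/Q) = (Z/nZ)* is the class of p, so its order is ord_63(23), the smallest k >= 1 with 23^k = 1 mod 63.
n = 63 = 3^2 * 7, phi(63) = 36; the order divides phi(n).
Divisors of 36: 1, 2, 3, 4, 6, 9, 12, 18, 36
Repeated squaring mod 63: 23^1 = 23, 23^2 = 25, 23^4 = 58, 23^8 = 25, 23^16 = 58, 23^32 = 25
Test divisors in increasing order:
  k=1: 23^1 = 23 mod 63
  k=2: 23^2 = 25 mod 63
  k=3: 23^3 = 25 * 23 = 8 mod 63
  k=4: 23^4 = 58 mod 63
  k=6: 23^6 = 58 * 25 = 1 mod 63  <- first divisor giving 1
Order = 6

6


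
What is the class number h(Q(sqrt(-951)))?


K = Q(sqrt(-951)). d mod 4 = 1, so D = disc(K) = d = -951
h(K) equals the number of primitive reduced positive-definite forms (a, b, c) = a*x^2 + b*x*y + c*y^2 with b^2 - 4ac = D,
where reduced means |b| <= a <= c, with b >= 0 whenever |b| = a or a = c, and primitive means gcd(a, b, c) = 1.
Reduced forces 3a^2 <= |D| = 951, so 1 <= a <= 17; b must have the parity of D, and c = (b^2 - D)/(4a) must be an integer >= a.
Enumerate a = 1..17, b in [-a, a]:
  a=1: (1, 1, 238)  [1]
  a=2: (2, -1, 119), (2, 1, 119)  [2]
  a=3: (3, 3, 80)  [1]
  a=4: (4, -3, 60), (4, 3, 60)  [2]
  a=5: (5, -3, 48), (5, 3, 48)  [2]
  a=6: (6, -3, 40), (6, 3, 40)  [2]
  a=7: (7, -1, 34), (7, 1, 34)  [2]
  a=8: (8, -3, 30), (8, 3, 30)  [2]
  a=9: none
  a=10: (10, -7, 25), (10, -3, 24), (10, 3, 24), (10, 7, 25)  [4]
  a=11: none
  a=12: (12, -3, 20), (12, 3, 20)  [2]
  a=13: none
  a=14: (14, -13, 20), (14, -1, 17), (14, 1, 17), (14, 13, 20)  [4]
  a=15: (15, -3, 16), (15, 3, 16)  [2]
  a=16..17: none
Total reduced forms: 1 + 2 + 1 + 2 + 2 + 2 + 2 + 2 + 4 + 2 + 4 + 2 = 26
h = 26

26


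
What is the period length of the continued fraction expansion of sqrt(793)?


Run the CF algorithm for sqrt(793).
a_0 = floor(sqrt(793)) = 28; set m_0=0, q_0=1.
Recurrence: m' = q*a - m,  q' = (d - m'^2)/q,  a' = floor((a_0 + m')/q').
  step 1: m=28, q=9, a=6
  step 2: m=26, q=13, a=4
  step 3: m=26, q=9, a=6
  step 4: m=28, q=1, a=56
a_4 = 2*a_0 = 56, so the period closes here.
sqrt(793) = [28; 6, 4, 6, 56]
Period length = 4

4


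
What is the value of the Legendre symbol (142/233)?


p = 233 is prime, so compute (142/233) with the reciprocity algorithm (Jacobi-symbol steps: pull out 2s via (2/n), flip via reciprocity, reduce):
  pull out 2: (2/233) = +1  (since 233 mod 8 = 1)
  reciprocity: (71/233) -> +(233/71)
  reduce: (20/71)
  pull out 2: (2/71) = +1  (since 71 mod 8 = 7)
  pull out 2: (2/71) = +1  (since 71 mod 8 = 7)
  reciprocity: (5/71) -> +(71/5)
  reduce: (1/5)
  (1/5) = 1
Product of signs = 1
(142/233) = 1

1


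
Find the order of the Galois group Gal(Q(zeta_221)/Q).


|Gal(Q(zeta_221)/Q)| = phi(221)
= 192

192


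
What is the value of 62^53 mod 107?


p = 107 is prime and the exponent is (p-1)/2 = 53, so by Euler's criterion 62^53 = (62/107) = +1 or -1 mod 107.
Compute by square-and-multiply:
  53 = 32 + 16 + 4 + 1 (binary 110101)
  Repeated squaring mod 107: 62^1 = 62, 62^2 = 99, 62^4 = 64, 62^8 = 30, 62^16 = 44, 62^32 = 10
  62^53 = 62^32 * 62^16 * 62^4 * 62^1 = 10 * 44 * 64 * 62 mod 107
    10 * 44 = 440 = 12 mod 107
    12 * 64 = 768 = 19 mod 107
    19 * 62 = 1178 = 1 mod 107
  62^53 = 1 mod 107
Result 1: 62 is a quadratic residue mod 107.
62^53 mod 107 = 1

1


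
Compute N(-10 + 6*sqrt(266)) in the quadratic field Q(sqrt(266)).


N(a + b*sqrt(d)) = a^2 - d*b^2
= (-10)^2 - (266)*(6)^2
= 100 - 9576
= -9476

-9476


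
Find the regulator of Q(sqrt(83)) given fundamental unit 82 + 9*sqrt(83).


epsilon = 82 + 9*sqrt(83)
= 163.9939
R = ln(163.9939)
= 5.0998

5.0998


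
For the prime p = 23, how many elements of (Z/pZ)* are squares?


For prime p, the number of non-zero quadratic residues is (p-1)/2.
= (23-1)/2
= 11

11


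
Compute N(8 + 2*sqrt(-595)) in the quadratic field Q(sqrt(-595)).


N(a + b*sqrt(d)) = a^2 - d*b^2
= (8)^2 - (-595)*(2)^2
= 64 + 2380
= 2444

2444


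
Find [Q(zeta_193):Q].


The degree equals Euler's totient phi(193).
193 = 193
phi(193) = 192

192


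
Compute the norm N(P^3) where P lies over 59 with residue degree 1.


N(P^a) = p^(a*f)
= 59^(3*1)
= 59^3
= 205379

205379


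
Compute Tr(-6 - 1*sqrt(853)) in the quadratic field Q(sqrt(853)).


Tr(a + b*sqrt(d)) = (a + b*sqrt(d)) + (a - b*sqrt(d)) = 2a
= 2 * (-6)
= -12

-12


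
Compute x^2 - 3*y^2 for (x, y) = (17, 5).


x^2 - d*y^2
= 17^2 - 3*5^2
= 289 - 75
= 214

214


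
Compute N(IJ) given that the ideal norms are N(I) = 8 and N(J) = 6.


N(IJ) = N(I) * N(J)
= 8 * 6
= 48

48


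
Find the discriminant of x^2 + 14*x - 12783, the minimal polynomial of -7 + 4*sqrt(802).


The element -7 + 4*sqrt(802) has minimal polynomial:
x^2 + 14*x - 12783
Discriminant = (14)^2 - 4*(-12783)
= 196 + 51132
= 51328

51328


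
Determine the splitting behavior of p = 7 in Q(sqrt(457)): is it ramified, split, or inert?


K = Q(sqrt(457)). Since d mod 4 = 1, disc(K) = 457.
Check p | disc: 457 mod 7 = 2.
p does not divide disc. Compute Legendre symbol (d/p):
2^((7-1)/2) mod 7 = 1
(d/p) = 1, so p splits: (p) = P*P' with e=1, f=1, g=2.
Therefore p is split.

split


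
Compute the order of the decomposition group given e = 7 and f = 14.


|D_P| = e * f
= 7 * 14
= 98

98


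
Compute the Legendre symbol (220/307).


p = 307 is prime, so compute (220/307) with the reciprocity algorithm (Jacobi-symbol steps: pull out 2s via (2/n), flip via reciprocity, reduce):
  pull out 2: (2/307) = -1  (since 307 mod 8 = 3)
  pull out 2: (2/307) = -1  (since 307 mod 8 = 3)
  reciprocity: (55/307) -> -(307/55)
  reduce: (32/55)
  pull out 2: (2/55) = +1  (since 55 mod 8 = 7)
  pull out 2: (2/55) = +1  (since 55 mod 8 = 7)
  pull out 2: (2/55) = +1  (since 55 mod 8 = 7)
  pull out 2: (2/55) = +1  (since 55 mod 8 = 7)
  pull out 2: (2/55) = +1  (since 55 mod 8 = 7)
  (1/55) = 1
Product of signs = -1
(220/307) = -1

-1


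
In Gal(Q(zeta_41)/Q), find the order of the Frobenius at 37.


The Frobenius at p in Gal(Q(zeta_n)/Q) = (Z/nZ)* is the class of p, so its order is ord_41(37), the smallest k >= 1 with 37^k = 1 mod 41.
n = 41 = 41, phi(41) = 40; the order divides phi(n).
Divisors of 40: 1, 2, 4, 5, 8, 10, 20, 40
Repeated squaring mod 41: 37^1 = 37, 37^2 = 16, 37^4 = 10, 37^8 = 18, 37^16 = 37, 37^32 = 16
Test divisors in increasing order:
  k=1: 37^1 = 37 mod 41
  k=2: 37^2 = 16 mod 41
  k=4: 37^4 = 10 mod 41
  k=5: 37^5 = 10 * 37 = 1 mod 41  <- first divisor giving 1
Order = 5

5


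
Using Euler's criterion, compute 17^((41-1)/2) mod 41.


p = 41 is prime and the exponent is (p-1)/2 = 20, so by Euler's criterion 17^20 = (17/41) = +1 or -1 mod 41.
Compute by square-and-multiply:
  20 = 16 + 4 (binary 10100)
  Repeated squaring mod 41: 17^1 = 17, 17^2 = 2, 17^4 = 4, 17^8 = 16, 17^16 = 10
  17^20 = 17^16 * 17^4 = 10 * 4 mod 41
    10 * 4 = 40 = 40 mod 41
  17^20 = 40 mod 41
Result 40 = p - 1 = -1 mod 41: 17 is a quadratic non-residue mod 41. As a residue in [0, p-1] the value is 40.
17^20 mod 41 = 40

40


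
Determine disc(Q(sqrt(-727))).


For K = Q(sqrt(d)) with d squarefree: disc(K) = d if d = 1 mod 4, and disc(K) = 4d if d = 2 or 3 mod 4.
Here d = -727, and d mod 4 = 1.
d = 1 mod 4 (O_K = Z[(1+sqrt(d))/2]), so disc(K) = d = -727

-727


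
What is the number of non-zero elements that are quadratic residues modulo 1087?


For prime p, the number of non-zero quadratic residues is (p-1)/2.
= (1087-1)/2
= 543

543


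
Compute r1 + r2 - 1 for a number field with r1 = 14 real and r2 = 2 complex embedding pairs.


By Dirichlet's unit theorem:
rank = r1 + r2 - 1
= 14 + 2 - 1
= 15

15


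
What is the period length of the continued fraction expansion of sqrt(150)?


Run the CF algorithm for sqrt(150).
a_0 = floor(sqrt(150)) = 12; set m_0=0, q_0=1.
Recurrence: m' = q*a - m,  q' = (d - m'^2)/q,  a' = floor((a_0 + m')/q').
  step 1: m=12, q=6, a=4
  step 2: m=12, q=1, a=24
a_2 = 2*a_0 = 24, so the period closes here.
sqrt(150) = [12; 4, 24]
Period length = 2

2


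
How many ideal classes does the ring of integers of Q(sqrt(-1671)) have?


K = Q(sqrt(-1671)). d mod 4 = 1, so D = disc(K) = d = -1671
h(K) equals the number of primitive reduced positive-definite forms (a, b, c) = a*x^2 + b*x*y + c*y^2 with b^2 - 4ac = D,
where reduced means |b| <= a <= c, with b >= 0 whenever |b| = a or a = c, and primitive means gcd(a, b, c) = 1.
Reduced forces 3a^2 <= |D| = 1671, so 1 <= a <= 23; b must have the parity of D, and c = (b^2 - D)/(4a) must be an integer >= a.
Enumerate a = 1..23, b in [-a, a]:
  a=1: (1, 1, 418)  [1]
  a=2: (2, -1, 209), (2, 1, 209)  [2]
  a=3: (3, 3, 140)  [1]
  a=4: (4, -3, 105), (4, 3, 105)  [2]
  a=5: (5, -3, 84), (5, 3, 84)  [2]
  a=6: (6, -3, 70), (6, 3, 70)  [2]
  a=7: (7, -3, 60), (7, 3, 60)  [2]
  a=8: (8, -5, 53), (8, 5, 53)  [2]
  a=9: none
  a=10: (10, -7, 43), (10, -3, 42), (10, 3, 42), (10, 7, 43)  [4]
  a=11: (11, -1, 38), (11, 1, 38)  [2]
  a=12: (12, -3, 35), (12, 3, 35)  [2]
  a=13: none
  a=14: (14, -11, 32), (14, -3, 30), (14, 3, 30), (14, 11, 32)  [4]
  a=15: (15, -3, 28), (15, 3, 28)  [2]
  a=16: (16, -11, 28), (16, 11, 28)  [2]
  a=17..18: none
  a=19: (19, -1, 22), (19, 1, 22)  [2]
  a=20: (20, -13, 23), (20, -3, 21), (20, 3, 21), (20, 13, 23)  [4]
  a=21: none
  a=22: (22, -21, 24), (22, 21, 24)  [2]
  a=23: none
Total reduced forms: 1 + 2 + 1 + 2 + 2 + 2 + 2 + 2 + 4 + 2 + 2 + 4 + 2 + 2 + 2 + 4 + 2 = 38
h = 38

38


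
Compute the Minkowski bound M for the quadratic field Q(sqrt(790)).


d = 790, d mod 4 = 2, so disc(K) = 4d = 3160; |disc(K)| = 3160
Real quadratic field, so n = 2, s = r2 = 0, r1 = 2
M = (n!/n^n) * (4/pi)^s * sqrt(|disc(K)|) = (2!/2^2) * (4/pi)^0 * sqrt(3160)
= 0.5 * 1.000000 * 56.213877
= 28.1069

28.1069


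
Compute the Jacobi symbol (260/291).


Compute (260/291) via quadratic reciprocity:
  pull out 2: (2/291) = -1  (since 291 mod 8 = 3)
  pull out 2: (2/291) = -1  (since 291 mod 8 = 3)
  reciprocity: (65/291) -> +(291/65)
  reduce: (31/65)
  reciprocity: (31/65) -> +(65/31)
  reduce: (3/31)
  reciprocity: (3/31) -> -(31/3)
  reduce: (1/3)
  (1/3) = 1
Product of signs = -1

-1


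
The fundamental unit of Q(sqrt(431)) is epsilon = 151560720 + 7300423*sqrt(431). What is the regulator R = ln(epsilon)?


epsilon = 151560720 + 7300423*sqrt(431)
= 3.0312e+08
R = ln(3.0312e+08)
= 19.5296

19.5296


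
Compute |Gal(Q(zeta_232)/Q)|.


|Gal(Q(zeta_232)/Q)| = phi(232)
= 112

112


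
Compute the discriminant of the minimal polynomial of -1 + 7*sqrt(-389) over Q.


The element -1 + 7*sqrt(-389) has minimal polynomial:
x^2 + 2*x + 19062
Discriminant = (2)^2 - 4*(19062)
= 4 - 76248
= -76244

-76244


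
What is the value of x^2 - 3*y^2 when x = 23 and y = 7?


x^2 - d*y^2
= 23^2 - 3*7^2
= 529 - 147
= 382

382


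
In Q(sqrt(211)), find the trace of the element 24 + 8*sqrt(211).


Tr(a + b*sqrt(d)) = (a + b*sqrt(d)) + (a - b*sqrt(d)) = 2a
= 2 * (24)
= 48

48


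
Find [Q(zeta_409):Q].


The degree equals Euler's totient phi(409).
409 = 409
phi(409) = 408

408


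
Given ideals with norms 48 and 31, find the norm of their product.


N(IJ) = N(I) * N(J)
= 48 * 31
= 1488

1488


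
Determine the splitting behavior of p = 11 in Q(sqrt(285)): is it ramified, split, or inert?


K = Q(sqrt(285)). Since d mod 4 = 1, disc(K) = 285.
Check p | disc: 285 mod 11 = 10.
p does not divide disc. Compute Legendre symbol (d/p):
10^((11-1)/2) mod 11 = -1
(d/p) = -1, so p is inert: (p) stays prime with e=1, f=2, g=1.
Therefore p is inert.

inert


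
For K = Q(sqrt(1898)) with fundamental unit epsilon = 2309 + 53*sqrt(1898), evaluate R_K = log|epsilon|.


epsilon = 2309 + 53*sqrt(1898)
= 4618.0002
R = ln(4618.0002)
= 8.4377

8.4377


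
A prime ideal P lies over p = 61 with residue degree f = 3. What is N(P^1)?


N(P^a) = p^(a*f)
= 61^(1*3)
= 61^3
= 226981

226981


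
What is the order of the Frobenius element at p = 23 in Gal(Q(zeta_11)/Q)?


The Frobenius at p in Gal(Q(zeta_n)/Q) = (Z/nZ)* is the class of p, so its order is ord_11(23), the smallest k >= 1 with 23^k = 1 mod 11.
n = 11 = 11, phi(11) = 10; the order divides phi(n).
Divisors of 10: 1, 2, 5, 10
Repeated squaring mod 11: 23^1 = 1, 23^2 = 1, 23^4 = 1, 23^8 = 1
Test divisors in increasing order:
  k=1: 23^1 = 1 mod 11  <- first divisor giving 1
Order = 1

1


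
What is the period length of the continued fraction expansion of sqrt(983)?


Run the CF algorithm for sqrt(983).
a_0 = floor(sqrt(983)) = 31; set m_0=0, q_0=1.
Recurrence: m' = q*a - m,  q' = (d - m'^2)/q,  a' = floor((a_0 + m')/q').
  step 1: m=31, q=22, a=2
  step 2: m=13, q=37, a=1
  step 3: m=24, q=11, a=5
  step 4: m=31, q=2, a=31
  step 5: m=31, q=11, a=5
  step 6: m=24, q=37, a=1
  step 7: m=13, q=22, a=2
  step 8: m=31, q=1, a=62
a_8 = 2*a_0 = 62, so the period closes here.
sqrt(983) = [31; 2, 1, 5, 31, 5, 1, 2, 62]
Period length = 8

8


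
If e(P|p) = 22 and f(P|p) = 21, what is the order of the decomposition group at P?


|D_P| = e * f
= 22 * 21
= 462

462


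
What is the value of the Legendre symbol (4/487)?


p = 487 is prime, so compute (4/487) with the reciprocity algorithm (Jacobi-symbol steps: pull out 2s via (2/n), flip via reciprocity, reduce):
  pull out 2: (2/487) = +1  (since 487 mod 8 = 7)
  pull out 2: (2/487) = +1  (since 487 mod 8 = 7)
  (1/487) = 1
Product of signs = 1
(4/487) = 1

1


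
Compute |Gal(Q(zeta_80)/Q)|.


|Gal(Q(zeta_80)/Q)| = phi(80)
= 32

32


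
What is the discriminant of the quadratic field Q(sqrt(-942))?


For K = Q(sqrt(d)) with d squarefree: disc(K) = d if d = 1 mod 4, and disc(K) = 4d if d = 2 or 3 mod 4.
Here d = -942, and d mod 4 = 2.
d = 2 mod 4, not 1 (O_K = Z[sqrt(d)]), so disc(K) = 4d = 4 * (-942) = -3768

-3768


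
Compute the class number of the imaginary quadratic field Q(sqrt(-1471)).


K = Q(sqrt(-1471)). d mod 4 = 1, so D = disc(K) = d = -1471
h(K) equals the number of primitive reduced positive-definite forms (a, b, c) = a*x^2 + b*x*y + c*y^2 with b^2 - 4ac = D,
where reduced means |b| <= a <= c, with b >= 0 whenever |b| = a or a = c, and primitive means gcd(a, b, c) = 1.
Reduced forces 3a^2 <= |D| = 1471, so 1 <= a <= 22; b must have the parity of D, and c = (b^2 - D)/(4a) must be an integer >= a.
Enumerate a = 1..22, b in [-a, a]:
  a=1: (1, 1, 368)  [1]
  a=2: (2, -1, 184), (2, 1, 184)  [2]
  a=3: none
  a=4: (4, -1, 92), (4, 1, 92)  [2]
  a=5: (5, -3, 74), (5, 3, 74)  [2]
  a=6..7: none
  a=8: (8, -1, 46), (8, 1, 46)  [2]
  a=9: none
  a=10: (10, -7, 38), (10, -3, 37), (10, 3, 37), (10, 7, 38)  [4]
  a=11: (11, -5, 34), (11, 5, 34)  [2]
  a=12..15: none
  a=16: (16, -1, 23), (16, 1, 23)  [2]
  a=17: (17, -5, 22), (17, 5, 22)  [2]
  a=18: none
  a=19: (19, -7, 20), (19, 7, 20)  [2]
  a=20: (20, -17, 22), (20, 17, 22)  [2]
  a=21..22: none
Total reduced forms: 1 + 2 + 2 + 2 + 2 + 4 + 2 + 2 + 2 + 2 + 2 = 23
h = 23

23


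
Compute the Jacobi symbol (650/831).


Compute (650/831) via quadratic reciprocity:
  pull out 2: (2/831) = +1  (since 831 mod 8 = 7)
  reciprocity: (325/831) -> +(831/325)
  reduce: (181/325)
  reciprocity: (181/325) -> +(325/181)
  reduce: (144/181)
  pull out 2: (2/181) = -1  (since 181 mod 8 = 5)
  pull out 2: (2/181) = -1  (since 181 mod 8 = 5)
  pull out 2: (2/181) = -1  (since 181 mod 8 = 5)
  pull out 2: (2/181) = -1  (since 181 mod 8 = 5)
  reciprocity: (9/181) -> +(181/9)
  reduce: (1/9)
  (1/9) = 1
Product of signs = 1

1


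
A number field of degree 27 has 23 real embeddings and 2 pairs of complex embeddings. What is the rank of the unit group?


By Dirichlet's unit theorem:
rank = r1 + r2 - 1
= 23 + 2 - 1
= 24

24


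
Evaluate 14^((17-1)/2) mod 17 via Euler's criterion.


p = 17 is prime and the exponent is (p-1)/2 = 8, so by Euler's criterion 14^8 = (14/17) = +1 or -1 mod 17.
Compute by square-and-multiply:
  8 = 8 (binary 1000)
  Repeated squaring mod 17: 14^1 = 14, 14^2 = 9, 14^4 = 13, 14^8 = 16
  14^8 = 16 mod 17
Result 16 = p - 1 = -1 mod 17: 14 is a quadratic non-residue mod 17. As a residue in [0, p-1] the value is 16.
14^8 mod 17 = 16

16


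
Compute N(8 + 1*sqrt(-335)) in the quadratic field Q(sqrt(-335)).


N(a + b*sqrt(d)) = a^2 - d*b^2
= (8)^2 - (-335)*(1)^2
= 64 + 335
= 399

399


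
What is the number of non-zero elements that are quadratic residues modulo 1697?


For prime p, the number of non-zero quadratic residues is (p-1)/2.
= (1697-1)/2
= 848

848


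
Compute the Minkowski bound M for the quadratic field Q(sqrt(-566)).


d = -566, d mod 4 = 2, so disc(K) = 4d = -2264; |disc(K)| = 2264
Imaginary quadratic field, so n = 2, s = r2 = 1, r1 = 0
M = (n!/n^n) * (4/pi)^s * sqrt(|disc(K)|) = (2!/2^2) * (4/pi)^1 * sqrt(2264)
= 0.5 * 1.273240 * 47.581509
= 30.2913

30.2913


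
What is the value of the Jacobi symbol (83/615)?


Compute (83/615) via quadratic reciprocity:
  reciprocity: (83/615) -> -(615/83)
  reduce: (34/83)
  pull out 2: (2/83) = -1  (since 83 mod 8 = 3)
  reciprocity: (17/83) -> +(83/17)
  reduce: (15/17)
  reciprocity: (15/17) -> +(17/15)
  reduce: (2/15)
  pull out 2: (2/15) = +1  (since 15 mod 8 = 7)
  (1/15) = 1
Product of signs = 1

1


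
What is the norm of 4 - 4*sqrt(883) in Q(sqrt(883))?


N(a + b*sqrt(d)) = a^2 - d*b^2
= (4)^2 - (883)*(-4)^2
= 16 - 14128
= -14112

-14112


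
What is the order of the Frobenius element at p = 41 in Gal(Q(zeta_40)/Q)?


The Frobenius at p in Gal(Q(zeta_n)/Q) = (Z/nZ)* is the class of p, so its order is ord_40(41), the smallest k >= 1 with 41^k = 1 mod 40.
n = 40 = 2^3 * 5, phi(40) = 16; the order divides phi(n).
Divisors of 16: 1, 2, 4, 8, 16
Repeated squaring mod 40: 41^1 = 1, 41^2 = 1, 41^4 = 1, 41^8 = 1, 41^16 = 1
Test divisors in increasing order:
  k=1: 41^1 = 1 mod 40  <- first divisor giving 1
Order = 1

1


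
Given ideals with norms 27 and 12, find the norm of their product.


N(IJ) = N(I) * N(J)
= 27 * 12
= 324

324


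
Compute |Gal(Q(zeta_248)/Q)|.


|Gal(Q(zeta_248)/Q)| = phi(248)
= 120

120


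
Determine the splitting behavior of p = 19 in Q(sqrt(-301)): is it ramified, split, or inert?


K = Q(sqrt(-301)). Since d mod 4 = 3, disc(K) = -1204.
Check p | disc: -1204 mod 19 = 12.
p does not divide disc. Compute Legendre symbol (d/p):
3^((19-1)/2) mod 19 = -1
(d/p) = -1, so p is inert: (p) stays prime with e=1, f=2, g=1.
Therefore p is inert.

inert


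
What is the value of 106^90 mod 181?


p = 181 is prime and the exponent is (p-1)/2 = 90, so by Euler's criterion 106^90 = (106/181) = +1 or -1 mod 181.
Compute by square-and-multiply:
  90 = 64 + 16 + 8 + 2 (binary 1011010)
  Repeated squaring mod 181: 106^1 = 106, 106^2 = 14, 106^4 = 15, 106^8 = 44, 106^16 = 126, 106^32 = 129, 106^64 = 170
  106^90 = 106^64 * 106^16 * 106^8 * 106^2 = 170 * 126 * 44 * 14 mod 181
    170 * 126 = 21420 = 62 mod 181
    62 * 44 = 2728 = 13 mod 181
    13 * 14 = 182 = 1 mod 181
  106^90 = 1 mod 181
Result 1: 106 is a quadratic residue mod 181.
106^90 mod 181 = 1

1


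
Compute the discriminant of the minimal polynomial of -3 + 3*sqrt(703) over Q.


The element -3 + 3*sqrt(703) has minimal polynomial:
x^2 + 6*x - 6318
Discriminant = (6)^2 - 4*(-6318)
= 36 + 25272
= 25308

25308


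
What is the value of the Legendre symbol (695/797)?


p = 797 is prime, so compute (695/797) with the reciprocity algorithm (Jacobi-symbol steps: pull out 2s via (2/n), flip via reciprocity, reduce):
  reciprocity: (695/797) -> +(797/695)
  reduce: (102/695)
  pull out 2: (2/695) = +1  (since 695 mod 8 = 7)
  reciprocity: (51/695) -> -(695/51)
  reduce: (32/51)
  pull out 2: (2/51) = -1  (since 51 mod 8 = 3)
  pull out 2: (2/51) = -1  (since 51 mod 8 = 3)
  pull out 2: (2/51) = -1  (since 51 mod 8 = 3)
  pull out 2: (2/51) = -1  (since 51 mod 8 = 3)
  pull out 2: (2/51) = -1  (since 51 mod 8 = 3)
  (1/51) = 1
Product of signs = 1
(695/797) = 1

1


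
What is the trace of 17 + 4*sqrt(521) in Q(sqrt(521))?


Tr(a + b*sqrt(d)) = (a + b*sqrt(d)) + (a - b*sqrt(d)) = 2a
= 2 * (17)
= 34

34


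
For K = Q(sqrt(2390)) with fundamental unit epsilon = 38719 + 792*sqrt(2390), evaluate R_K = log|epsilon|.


epsilon = 38719 + 792*sqrt(2390)
= 77438.0000
R = ln(77438.0000)
= 11.2572

11.2572


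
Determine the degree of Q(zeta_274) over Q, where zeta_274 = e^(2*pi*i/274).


The degree equals Euler's totient phi(274).
274 = 2 * 137
phi(274) = 136

136


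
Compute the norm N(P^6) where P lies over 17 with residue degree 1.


N(P^a) = p^(a*f)
= 17^(6*1)
= 17^6
= 24137569

24137569


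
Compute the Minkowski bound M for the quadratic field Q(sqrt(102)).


d = 102, d mod 4 = 2, so disc(K) = 4d = 408; |disc(K)| = 408
Real quadratic field, so n = 2, s = r2 = 0, r1 = 2
M = (n!/n^n) * (4/pi)^s * sqrt(|disc(K)|) = (2!/2^2) * (4/pi)^0 * sqrt(408)
= 0.5 * 1.000000 * 20.199010
= 10.0995

10.0995


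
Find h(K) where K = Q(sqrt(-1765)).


K = Q(sqrt(-1765)). d mod 4 = 3, so D = disc(K) = 4d = -7060
h(K) equals the number of primitive reduced positive-definite forms (a, b, c) = a*x^2 + b*x*y + c*y^2 with b^2 - 4ac = D,
where reduced means |b| <= a <= c, with b >= 0 whenever |b| = a or a = c, and primitive means gcd(a, b, c) = 1.
Reduced forces 3a^2 <= |D| = 7060, so 1 <= a <= 48; b must have the parity of D, and c = (b^2 - D)/(4a) must be an integer >= a.
Enumerate a = 1..48, b in [-a, a]:
  a=1: (1, 0, 1765)  [1]
  a=2: (2, 2, 883)  [1]
  a=3..4: none
  a=5: (5, 0, 353)  [1]
  a=6..9: none
  a=10: (10, 10, 179)  [1]
  a=11..12: none
  a=13: (13, -8, 137), (13, 8, 137)  [2]
  a=14..22: none
  a=23: (23, -22, 82), (23, 22, 82)  [2]
  a=24..25: none
  a=26: (26, -18, 71), (26, 18, 71)  [2]
  a=27..28: none
  a=29: (29, -4, 61), (29, 4, 61)  [2]
  a=30: none
  a=31: (31, -16, 59), (31, 16, 59)  [2]
  a=32..36: none
  a=37: (37, -28, 53), (37, 28, 53)  [2]
  a=38..40: none
  a=41: (41, -22, 46), (41, 22, 46)  [2]
  a=42: none
  a=43: (43, -32, 47), (43, 32, 47)  [2]
  a=44..48: none
Total reduced forms: 1 + 1 + 1 + 1 + 2 + 2 + 2 + 2 + 2 + 2 + 2 + 2 = 20
h = 20

20


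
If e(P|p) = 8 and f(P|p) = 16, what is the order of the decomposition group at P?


|D_P| = e * f
= 8 * 16
= 128

128


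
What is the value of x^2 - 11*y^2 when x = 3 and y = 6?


x^2 - d*y^2
= 3^2 - 11*6^2
= 9 - 396
= -387

-387


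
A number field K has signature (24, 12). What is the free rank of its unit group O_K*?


By Dirichlet's unit theorem:
rank = r1 + r2 - 1
= 24 + 12 - 1
= 35

35


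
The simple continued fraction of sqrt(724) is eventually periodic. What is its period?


Run the CF algorithm for sqrt(724).
a_0 = floor(sqrt(724)) = 26; set m_0=0, q_0=1.
Recurrence: m' = q*a - m,  q' = (d - m'^2)/q,  a' = floor((a_0 + m')/q').
  step 1: m=26, q=48, a=1
  step 2: m=22, q=5, a=9
  step 3: m=23, q=39, a=1
  step 4: m=16, q=12, a=3
  step 5: m=20, q=27, a=1
  step 6: m=7, q=25, a=1
  step 7: m=18, q=16, a=2
  step 8: m=14, q=33, a=1
  step 9: m=19, q=11, a=4
  step 10: m=25, q=9, a=5
  step 11: m=20, q=36, a=1
  step 12: m=16, q=13, a=3
  step 13: m=23, q=15, a=3
  step 14: m=22, q=16, a=3
  step 15: m=26, q=3, a=17
  step 16: m=25, q=33, a=1
  step 17: m=8, q=20, a=1
  step 18: m=12, q=29, a=1
  step 19: m=17, q=15, a=2
  step 20: m=13, q=37, a=1
  step 21: m=24, q=4, a=12
  step 22: m=24, q=37, a=1
  step 23: m=13, q=15, a=2
  step 24: m=17, q=29, a=1
  step 25: m=12, q=20, a=1
  step 26: m=8, q=33, a=1
  step 27: m=25, q=3, a=17
  step 28: m=26, q=16, a=3
  step 29: m=22, q=15, a=3
  step 30: m=23, q=13, a=3
  step 31: m=16, q=36, a=1
  step 32: m=20, q=9, a=5
  step 33: m=25, q=11, a=4
  step 34: m=19, q=33, a=1
  step 35: m=14, q=16, a=2
  step 36: m=18, q=25, a=1
  step 37: m=7, q=27, a=1
  step 38: m=20, q=12, a=3
  step 39: m=16, q=39, a=1
  step 40: m=23, q=5, a=9
  step 41: m=22, q=48, a=1
  step 42: m=26, q=1, a=52
a_42 = 2*a_0 = 52, so the period closes here.
sqrt(724) = [26; 1, 9, 1, 3, 1, 1, 2, 1, 4, 5, 1, 3, 3, 3, 17, 1, 1, 1, 2, 1, 12, 1, 2, 1, 1, 1, 17, 3, 3, 3, 1, 5, 4, 1, 2, 1, 1, 3, 1, 9, 1, 52]
Period length = 42

42


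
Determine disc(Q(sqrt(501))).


For K = Q(sqrt(d)) with d squarefree: disc(K) = d if d = 1 mod 4, and disc(K) = 4d if d = 2 or 3 mod 4.
Here d = 501, and d mod 4 = 1.
d = 1 mod 4 (O_K = Z[(1+sqrt(d))/2]), so disc(K) = d = 501

501


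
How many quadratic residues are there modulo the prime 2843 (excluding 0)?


For prime p, the number of non-zero quadratic residues is (p-1)/2.
= (2843-1)/2
= 1421

1421


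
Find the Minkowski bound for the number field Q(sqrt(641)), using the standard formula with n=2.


d = 641, d mod 4 = 1, so disc(K) = d = 641; |disc(K)| = 641
Real quadratic field, so n = 2, s = r2 = 0, r1 = 2
M = (n!/n^n) * (4/pi)^s * sqrt(|disc(K)|) = (2!/2^2) * (4/pi)^0 * sqrt(641)
= 0.5 * 1.000000 * 25.317978
= 12.6590

12.6590


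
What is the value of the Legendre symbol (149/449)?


p = 449 is prime, so compute (149/449) with the reciprocity algorithm (Jacobi-symbol steps: pull out 2s via (2/n), flip via reciprocity, reduce):
  reciprocity: (149/449) -> +(449/149)
  reduce: (2/149)
  pull out 2: (2/149) = -1  (since 149 mod 8 = 5)
  (1/149) = 1
Product of signs = -1
(149/449) = -1

-1


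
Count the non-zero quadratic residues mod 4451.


For prime p, the number of non-zero quadratic residues is (p-1)/2.
= (4451-1)/2
= 2225

2225


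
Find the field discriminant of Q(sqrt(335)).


For K = Q(sqrt(d)) with d squarefree: disc(K) = d if d = 1 mod 4, and disc(K) = 4d if d = 2 or 3 mod 4.
Here d = 335, and d mod 4 = 3.
d = 3 mod 4, not 1 (O_K = Z[sqrt(d)]), so disc(K) = 4d = 4 * (335) = 1340

1340


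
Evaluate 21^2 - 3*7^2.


x^2 - d*y^2
= 21^2 - 3*7^2
= 441 - 147
= 294

294


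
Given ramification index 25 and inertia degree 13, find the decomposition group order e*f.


|D_P| = e * f
= 25 * 13
= 325

325


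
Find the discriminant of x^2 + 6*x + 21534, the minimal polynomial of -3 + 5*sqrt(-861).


The element -3 + 5*sqrt(-861) has minimal polynomial:
x^2 + 6*x + 21534
Discriminant = (6)^2 - 4*(21534)
= 36 - 86136
= -86100

-86100


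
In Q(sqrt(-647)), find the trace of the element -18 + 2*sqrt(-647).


Tr(a + b*sqrt(d)) = (a + b*sqrt(d)) + (a - b*sqrt(d)) = 2a
= 2 * (-18)
= -36

-36


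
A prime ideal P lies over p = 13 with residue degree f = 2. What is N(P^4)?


N(P^a) = p^(a*f)
= 13^(4*2)
= 13^8
= 815730721

815730721


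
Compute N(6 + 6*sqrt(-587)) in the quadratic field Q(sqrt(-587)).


N(a + b*sqrt(d)) = a^2 - d*b^2
= (6)^2 - (-587)*(6)^2
= 36 + 21132
= 21168

21168


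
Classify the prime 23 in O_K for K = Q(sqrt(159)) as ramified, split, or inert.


K = Q(sqrt(159)). Since d mod 4 = 3, disc(K) = 636.
Check p | disc: 636 mod 23 = 15.
p does not divide disc. Compute Legendre symbol (d/p):
21^((23-1)/2) mod 23 = -1
(d/p) = -1, so p is inert: (p) stays prime with e=1, f=2, g=1.
Therefore p is inert.

inert


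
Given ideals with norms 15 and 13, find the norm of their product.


N(IJ) = N(I) * N(J)
= 15 * 13
= 195

195


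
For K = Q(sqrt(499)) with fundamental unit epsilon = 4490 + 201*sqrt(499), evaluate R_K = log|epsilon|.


epsilon = 4490 + 201*sqrt(499)
= 8979.9999
R = ln(8979.9999)
= 9.1028

9.1028


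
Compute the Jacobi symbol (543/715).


Compute (543/715) via quadratic reciprocity:
  reciprocity: (543/715) -> -(715/543)
  reduce: (172/543)
  pull out 2: (2/543) = +1  (since 543 mod 8 = 7)
  pull out 2: (2/543) = +1  (since 543 mod 8 = 7)
  reciprocity: (43/543) -> -(543/43)
  reduce: (27/43)
  reciprocity: (27/43) -> -(43/27)
  reduce: (16/27)
  pull out 2: (2/27) = -1  (since 27 mod 8 = 3)
  pull out 2: (2/27) = -1  (since 27 mod 8 = 3)
  pull out 2: (2/27) = -1  (since 27 mod 8 = 3)
  pull out 2: (2/27) = -1  (since 27 mod 8 = 3)
  (1/27) = 1
Product of signs = -1

-1


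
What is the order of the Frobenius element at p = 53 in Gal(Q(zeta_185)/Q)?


The Frobenius at p in Gal(Q(zeta_n)/Q) = (Z/nZ)* is the class of p, so its order is ord_185(53), the smallest k >= 1 with 53^k = 1 mod 185.
n = 185 = 5 * 37, phi(185) = 144; the order divides phi(n).
Divisors of 144: 1, 2, 3, 4, 6, 8, 9, 12, 16, 18, 24, 36, 48, 72, 144
Repeated squaring mod 185: 53^1 = 53, 53^2 = 34, 53^4 = 46, 53^8 = 81, 53^16 = 86, 53^32 = 181, 53^64 = 16, 53^128 = 71
Test divisors in increasing order:
  k=1: 53^1 = 53 mod 185
  k=2: 53^2 = 34 mod 185
  k=3: 53^3 = 34 * 53 = 137 mod 185
  k=4: 53^4 = 46 mod 185
  k=6: 53^6 = 46 * 34 = 84 mod 185
  k=8: 53^8 = 81 mod 185
  k=9: 53^9 = 81 * 53 = 38 mod 185
  k=12: 53^12 = 81 * 46 = 26 mod 185
  k=16: 53^16 = 86 mod 185
  k=18: 53^18 = 86 * 34 = 149 mod 185
  k=24: 53^24 = 86 * 81 = 121 mod 185
  k=36: 53^36 = 181 * 46 = 1 mod 185  <- first divisor giving 1
Order = 36

36


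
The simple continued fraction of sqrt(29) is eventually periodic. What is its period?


Run the CF algorithm for sqrt(29).
a_0 = floor(sqrt(29)) = 5; set m_0=0, q_0=1.
Recurrence: m' = q*a - m,  q' = (d - m'^2)/q,  a' = floor((a_0 + m')/q').
  step 1: m=5, q=4, a=2
  step 2: m=3, q=5, a=1
  step 3: m=2, q=5, a=1
  step 4: m=3, q=4, a=2
  step 5: m=5, q=1, a=10
a_5 = 2*a_0 = 10, so the period closes here.
sqrt(29) = [5; 2, 1, 1, 2, 10]
Period length = 5

5


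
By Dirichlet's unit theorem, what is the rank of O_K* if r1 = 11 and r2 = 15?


By Dirichlet's unit theorem:
rank = r1 + r2 - 1
= 11 + 15 - 1
= 25

25
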